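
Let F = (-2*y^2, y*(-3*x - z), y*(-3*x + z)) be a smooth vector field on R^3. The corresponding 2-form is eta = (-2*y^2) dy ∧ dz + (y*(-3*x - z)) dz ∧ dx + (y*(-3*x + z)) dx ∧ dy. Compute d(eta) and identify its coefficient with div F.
d(eta) = (-3*x + y - z) dx ∧ dy ∧ dz; div F = -3*x + y - z

For a 2-form in R^3 of the form above, applying d gives a 3-form with coefficient ∂P/∂x + ∂Q/∂y + ∂R/∂z:
  ∂P/∂x = 0
  ∂Q/∂y = -3*x - z
  ∂R/∂z = y
Sum = -3*x + y - z, which is exactly div F.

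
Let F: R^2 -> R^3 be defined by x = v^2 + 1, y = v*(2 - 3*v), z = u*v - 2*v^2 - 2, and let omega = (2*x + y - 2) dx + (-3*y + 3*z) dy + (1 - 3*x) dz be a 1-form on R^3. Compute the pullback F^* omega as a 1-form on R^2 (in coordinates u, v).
F^* omega = (v*(-3*v^2 - 2)) du + (-21*u*v^2 + 6*u*v - 2*u - 8*v^3 + 46*v^2 + 32*v - 12) dv

Using F^*(f dg) = (f ∘ F) d(g ∘ F), substitute each coordinate x_i by F_i(u, v) in f_i, and replace dx_i by d F_i = (∂F_i/∂u) du + (∂F_i/∂v) dv.
  For the x component: f_1(F) = v*(2 - v); d F_1 = (0) du + (2*v) dv
  For the y component: f_2(F) = 3*u*v + 3*v^2 - 6*v - 6; d F_2 = (0) du + (2 - 6*v) dv
  For the z component: f_3(F) = -3*v^2 - 2; d F_3 = (v) du + (u - 4*v) dv
Combining and collecting du, dv coefficients:
  coeff of du: v*(-3*v^2 - 2)
  coeff of dv: -21*u*v^2 + 6*u*v - 2*u - 8*v^3 + 46*v^2 + 32*v - 12
F^* omega = (v*(-3*v^2 - 2)) du + (-21*u*v^2 + 6*u*v - 2*u - 8*v^3 + 46*v^2 + 32*v - 12) dv.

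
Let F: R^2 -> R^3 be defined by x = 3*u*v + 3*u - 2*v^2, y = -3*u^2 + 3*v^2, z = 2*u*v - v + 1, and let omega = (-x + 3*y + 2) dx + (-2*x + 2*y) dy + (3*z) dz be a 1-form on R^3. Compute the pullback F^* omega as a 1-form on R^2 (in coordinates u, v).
F^* omega = (36*u^3 + 9*u^2*v + 9*u^2 - 57*u*v^2 - 18*u*v - 9*u + 33*v^3 + 27*v^2 + 12*v + 6) du + (-27*u^3 + 3*u^2*v - 9*u^2 + 9*u*v^2 - 36*u*v + 12*u + 16*v^3 - 5*v - 3) dv

Using F^*(f dg) = (f ∘ F) d(g ∘ F), substitute each coordinate x_i by F_i(u, v) in f_i, and replace dx_i by d F_i = (∂F_i/∂u) du + (∂F_i/∂v) dv.
  For the x component: f_1(F) = -9*u^2 - 3*u*v - 3*u + 11*v^2 + 2; d F_1 = (3*v + 3) du + (3*u - 4*v) dv
  For the y component: f_2(F) = -6*u^2 - 6*u*v - 6*u + 10*v^2; d F_2 = (-6*u) du + (6*v) dv
  For the z component: f_3(F) = 6*u*v - 3*v + 3; d F_3 = (2*v) du + (2*u - 1) dv
Combining and collecting du, dv coefficients:
  coeff of du: 36*u^3 + 9*u^2*v + 9*u^2 - 57*u*v^2 - 18*u*v - 9*u + 33*v^3 + 27*v^2 + 12*v + 6
  coeff of dv: -27*u^3 + 3*u^2*v - 9*u^2 + 9*u*v^2 - 36*u*v + 12*u + 16*v^3 - 5*v - 3
F^* omega = (36*u^3 + 9*u^2*v + 9*u^2 - 57*u*v^2 - 18*u*v - 9*u + 33*v^3 + 27*v^2 + 12*v + 6) du + (-27*u^3 + 3*u^2*v - 9*u^2 + 9*u*v^2 - 36*u*v + 12*u + 16*v^3 - 5*v - 3) dv.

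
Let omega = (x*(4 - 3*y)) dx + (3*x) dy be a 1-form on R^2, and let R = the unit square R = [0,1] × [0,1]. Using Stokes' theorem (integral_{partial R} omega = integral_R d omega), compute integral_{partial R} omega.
integral_(partial R) omega = 9/2

Stokes: integral_partial_R omega = integral_R d omega with d omega = (∂Q/∂x - ∂P/∂y) dx ∧ dy.
  ∂Q/∂x = 3
  ∂P/∂y = -3*x
  integrand = ∂Q/∂x - ∂P/∂y = 3*x + 3.
Integrating over R: integral_0^1 integral_0^1 (3*x + 3) dx dy = 9/2.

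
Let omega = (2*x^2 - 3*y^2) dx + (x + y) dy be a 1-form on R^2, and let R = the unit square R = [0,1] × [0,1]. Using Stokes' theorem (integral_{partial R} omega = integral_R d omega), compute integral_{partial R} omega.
integral_(partial R) omega = 4

Stokes: integral_partial_R omega = integral_R d omega with d omega = (∂Q/∂x - ∂P/∂y) dx ∧ dy.
  ∂Q/∂x = 1
  ∂P/∂y = -6*y
  integrand = ∂Q/∂x - ∂P/∂y = 6*y + 1.
Integrating over R: integral_0^1 integral_0^1 (6*y + 1) dx dy = 4.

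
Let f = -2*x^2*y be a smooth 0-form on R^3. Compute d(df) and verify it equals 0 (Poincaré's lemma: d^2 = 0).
d(df) = 0

Step 1: df = sum_i (∂f/∂x_i) dx_i = (-4*x*y) dx + (-2*x^2) dy + (0) dz.
Step 2: Apply d again. Using the 1-form formula, the coefficient of dx ∧ dy in d(df) is ∂^2 f/∂x ∂y - ∂^2 f/∂y ∂x = (-4*x) - (-4*x) = 0 (equality of mixed partials for smooth f).
Similarly for dx ∧ dz and dy ∧ dz — all coefficients vanish. So d(df) = 0.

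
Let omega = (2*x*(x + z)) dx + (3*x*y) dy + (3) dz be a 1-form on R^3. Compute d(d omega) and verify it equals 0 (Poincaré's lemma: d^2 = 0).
d(d omega) = 0

Step 1: d omega = sum_{i<j} (∂f_j/∂x_i - ∂f_i/∂x_j) dx_i ∧ dx_j:
  coeff of dx ∧ dy: 3*y
  coeff of dx ∧ dz: -2*x
  coeff of dy ∧ dz: 0
Step 2: Apply d again to each 2-form coefficient. The only possible 3-form in R^3 is dx ∧ dy ∧ dz, with coefficient
  ∂(coeff of dy∧dz)/∂x - ∂(coeff of dx∧dz)/∂y + ∂(coeff of dx∧dy)/∂z
  = ∂/∂x (0) - ∂/∂y (-2*x) + ∂/∂z (3*y).
Each of these terms simplifies to sums of mixed partials that cancel in pairs. The result is 0 (by equality of mixed partials for smooth functions — Schwarz / Clairaut).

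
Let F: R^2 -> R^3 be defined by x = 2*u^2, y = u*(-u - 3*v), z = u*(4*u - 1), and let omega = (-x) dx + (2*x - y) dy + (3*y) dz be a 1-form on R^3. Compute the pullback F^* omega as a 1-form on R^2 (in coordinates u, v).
F^* omega = (3*u*(-14*u^2 - 31*u*v + u - 3*v^2 + 3*v)) du + (u^2*(-15*u - 9*v)) dv

Using F^*(f dg) = (f ∘ F) d(g ∘ F), substitute each coordinate x_i by F_i(u, v) in f_i, and replace dx_i by d F_i = (∂F_i/∂u) du + (∂F_i/∂v) dv.
  For the x component: f_1(F) = -2*u^2; d F_1 = (4*u) du + (0) dv
  For the y component: f_2(F) = u*(5*u + 3*v); d F_2 = (-2*u - 3*v) du + (-3*u) dv
  For the z component: f_3(F) = 3*u*(-u - 3*v); d F_3 = (8*u - 1) du + (0) dv
Combining and collecting du, dv coefficients:
  coeff of du: 3*u*(-14*u^2 - 31*u*v + u - 3*v^2 + 3*v)
  coeff of dv: u^2*(-15*u - 9*v)
F^* omega = (3*u*(-14*u^2 - 31*u*v + u - 3*v^2 + 3*v)) du + (u^2*(-15*u - 9*v)) dv.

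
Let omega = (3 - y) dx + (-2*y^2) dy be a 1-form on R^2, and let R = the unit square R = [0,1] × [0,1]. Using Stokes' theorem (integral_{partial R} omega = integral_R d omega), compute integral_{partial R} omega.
integral_(partial R) omega = 1

Stokes: integral_partial_R omega = integral_R d omega with d omega = (∂Q/∂x - ∂P/∂y) dx ∧ dy.
  ∂Q/∂x = 0
  ∂P/∂y = -1
  integrand = ∂Q/∂x - ∂P/∂y = 1.
Integrating over R: integral_0^1 integral_0^1 (1) dx dy = 1.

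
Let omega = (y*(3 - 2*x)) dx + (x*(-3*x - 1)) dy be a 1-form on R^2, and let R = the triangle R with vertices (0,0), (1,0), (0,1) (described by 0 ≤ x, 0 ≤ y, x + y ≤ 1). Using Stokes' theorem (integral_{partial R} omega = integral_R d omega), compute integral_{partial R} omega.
integral_(partial R) omega = -8/3

Stokes: integral_partial_R omega = integral_R d omega with d omega = (∂Q/∂x - ∂P/∂y) dx ∧ dy.
  ∂Q/∂x = -6*x - 1
  ∂P/∂y = 3 - 2*x
  integrand = ∂Q/∂x - ∂P/∂y = -4*x - 4.
Integrating over R: integral_0^1 integral_0^{1-x} (-4*x - 4) dy dx = -8/3.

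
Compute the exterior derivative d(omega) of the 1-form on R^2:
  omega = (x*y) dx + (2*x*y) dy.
d(omega) = (-x + 2*y) dx ∧ dy

For a 1-form omega = sum_i f_i dx_i, the exterior derivative is
  d(omega) = sum_{i < j} (∂f_j/∂x_i - ∂f_i/∂x_j) dx_i ∧ dx_j.
  coefficient of dx ∧ dy: ∂f_2/∂x - ∂f_1/∂y = ∂(2*x*y)/∂x - ∂(x*y)/∂y = -x + 2*y
Assembling: d(omega) = (-x + 2*y) dx ∧ dy.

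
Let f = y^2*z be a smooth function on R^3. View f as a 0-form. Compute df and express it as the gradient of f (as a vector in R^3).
df = (0) dx + (2*y*z) dy + (y^2) dz; grad f = (0, 2*y*z, y^2)

For a 0-form f, d f = (∂f/∂x) dx + (∂f/∂y) dy + (∂f/∂z) dz. The components of the vector representation are exactly the entries of grad f in Cartesian coordinates:
  ∂f/∂x = 0
  ∂f/∂y = 2*y*z
  ∂f/∂z = y^2.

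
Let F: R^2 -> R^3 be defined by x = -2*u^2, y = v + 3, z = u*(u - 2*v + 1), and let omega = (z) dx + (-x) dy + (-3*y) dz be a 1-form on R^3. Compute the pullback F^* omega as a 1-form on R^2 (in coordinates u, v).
F^* omega = (-4*u^3 + 8*u^2*v - 4*u^2 - 6*u*v - 18*u + 6*v^2 + 15*v - 9) du + (2*u*(u + 3*v + 9)) dv

Using F^*(f dg) = (f ∘ F) d(g ∘ F), substitute each coordinate x_i by F_i(u, v) in f_i, and replace dx_i by d F_i = (∂F_i/∂u) du + (∂F_i/∂v) dv.
  For the x component: f_1(F) = u*(u - 2*v + 1); d F_1 = (-4*u) du + (0) dv
  For the y component: f_2(F) = 2*u^2; d F_2 = (0) du + (1) dv
  For the z component: f_3(F) = -3*v - 9; d F_3 = (2*u - 2*v + 1) du + (-2*u) dv
Combining and collecting du, dv coefficients:
  coeff of du: -4*u^3 + 8*u^2*v - 4*u^2 - 6*u*v - 18*u + 6*v^2 + 15*v - 9
  coeff of dv: 2*u*(u + 3*v + 9)
F^* omega = (-4*u^3 + 8*u^2*v - 4*u^2 - 6*u*v - 18*u + 6*v^2 + 15*v - 9) du + (2*u*(u + 3*v + 9)) dv.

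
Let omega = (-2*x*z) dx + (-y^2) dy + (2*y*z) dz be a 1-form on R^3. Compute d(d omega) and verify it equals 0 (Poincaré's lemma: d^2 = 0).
d(d omega) = 0

Step 1: d omega = sum_{i<j} (∂f_j/∂x_i - ∂f_i/∂x_j) dx_i ∧ dx_j:
  coeff of dx ∧ dy: 0
  coeff of dx ∧ dz: 2*x
  coeff of dy ∧ dz: 2*z
Step 2: Apply d again to each 2-form coefficient. The only possible 3-form in R^3 is dx ∧ dy ∧ dz, with coefficient
  ∂(coeff of dy∧dz)/∂x - ∂(coeff of dx∧dz)/∂y + ∂(coeff of dx∧dy)/∂z
  = ∂/∂x (2*z) - ∂/∂y (2*x) + ∂/∂z (0).
Each of these terms simplifies to sums of mixed partials that cancel in pairs. The result is 0 (by equality of mixed partials for smooth functions — Schwarz / Clairaut).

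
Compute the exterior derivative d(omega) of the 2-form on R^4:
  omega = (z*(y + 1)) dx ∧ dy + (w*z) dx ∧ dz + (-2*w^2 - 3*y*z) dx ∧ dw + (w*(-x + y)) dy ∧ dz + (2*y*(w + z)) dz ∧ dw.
d(omega) = (-w + y + 1) dx ∧ dy ∧ dz + (3*y + z) dx ∧ dz ∧ dw + (3*z) dx ∧ dy ∧ dw + (2*w - x + y + 2*z) dy ∧ dz ∧ dw

For a 2-form omega = sum_{i<j} g_{ij} dx_i ∧ dx_j, the exterior derivative is
  d(omega) = sum_{i<j} d(g_{ij}) ∧ dx_i ∧ dx_j = sum_{i<j, k} (∂g_{ij}/∂x_k) dx_k ∧ dx_i ∧ dx_j.
Expand each term, using dx_k ∧ dx_i ∧ dx_j = sgn(permutation) dx_{(a)} ∧ dx_{(b)} ∧ dx_{(c)} with (a < b < c) sorted:
  d(z*(y + 1)) includes (∂/∂z)(z*(y + 1)) dz = (y + 1) dz, which multiplied by dx ∧ dy gives (y + 1) dx ∧ dy ∧ dz
  d(w*z) includes (∂/∂w)(w*z) dw = (z) dw, which multiplied by dx ∧ dz gives (z) dx ∧ dz ∧ dw
  d(-2*w^2 - 3*y*z) includes (∂/∂y)(-2*w^2 - 3*y*z) dy = (-3*z) dy, which multiplied by dx ∧ dw gives (3*z) dx ∧ dy ∧ dw
  d(-2*w^2 - 3*y*z) includes (∂/∂z)(-2*w^2 - 3*y*z) dz = (-3*y) dz, which multiplied by dx ∧ dw gives (3*y) dx ∧ dz ∧ dw
  d(w*(-x + y)) includes (∂/∂x)(w*(-x + y)) dx = (-w) dx, which multiplied by dy ∧ dz gives (-w) dx ∧ dy ∧ dz
  d(w*(-x + y)) includes (∂/∂w)(w*(-x + y)) dw = (-x + y) dw, which multiplied by dy ∧ dz gives (-x + y) dy ∧ dz ∧ dw
  d(2*y*(w + z)) includes (∂/∂y)(2*y*(w + z)) dy = (2*w + 2*z) dy, which multiplied by dz ∧ dw gives (2*w + 2*z) dy ∧ dz ∧ dw
Collecting like 3-forms: d(omega) = (-w + y + 1) dx ∧ dy ∧ dz + (3*y + z) dx ∧ dz ∧ dw + (3*z) dx ∧ dy ∧ dw + (2*w - x + y + 2*z) dy ∧ dz ∧ dw.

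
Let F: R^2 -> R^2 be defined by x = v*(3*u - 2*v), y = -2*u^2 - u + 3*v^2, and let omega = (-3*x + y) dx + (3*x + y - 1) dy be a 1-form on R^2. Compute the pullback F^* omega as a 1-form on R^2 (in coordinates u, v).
F^* omega = (8*u^3 - 42*u^2*v + 6*u^2 - 15*u*v^2 - 12*u*v + 5*u + 27*v^3 + 3*v^2 + 1) du + (-6*u^3 - 31*u^2*v - 3*u^2 + 117*u*v^2 - 2*u*v - 54*v^3 - 6*v) dv

Using F^*(f dg) = (f ∘ F) d(g ∘ F), substitute each coordinate x_i by F_i(u, v) in f_i, and replace dx_i by d F_i = (∂F_i/∂u) du + (∂F_i/∂v) dv.
  For the x component: f_1(F) = -2*u^2 - 9*u*v - u + 9*v^2; d F_1 = (3*v) du + (3*u - 4*v) dv
  For the y component: f_2(F) = -2*u^2 + 9*u*v - u - 3*v^2 - 1; d F_2 = (-4*u - 1) du + (6*v) dv
Combining and collecting du, dv coefficients:
  coeff of du: 8*u^3 - 42*u^2*v + 6*u^2 - 15*u*v^2 - 12*u*v + 5*u + 27*v^3 + 3*v^2 + 1
  coeff of dv: -6*u^3 - 31*u^2*v - 3*u^2 + 117*u*v^2 - 2*u*v - 54*v^3 - 6*v
F^* omega = (8*u^3 - 42*u^2*v + 6*u^2 - 15*u*v^2 - 12*u*v + 5*u + 27*v^3 + 3*v^2 + 1) du + (-6*u^3 - 31*u^2*v - 3*u^2 + 117*u*v^2 - 2*u*v - 54*v^3 - 6*v) dv.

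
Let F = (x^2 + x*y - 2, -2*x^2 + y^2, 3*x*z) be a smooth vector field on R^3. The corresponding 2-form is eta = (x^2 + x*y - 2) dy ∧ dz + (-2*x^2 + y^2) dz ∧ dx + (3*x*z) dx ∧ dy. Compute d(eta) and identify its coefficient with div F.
d(eta) = (5*x + 3*y) dx ∧ dy ∧ dz; div F = 5*x + 3*y

For a 2-form in R^3 of the form above, applying d gives a 3-form with coefficient ∂P/∂x + ∂Q/∂y + ∂R/∂z:
  ∂P/∂x = 2*x + y
  ∂Q/∂y = 2*y
  ∂R/∂z = 3*x
Sum = 5*x + 3*y, which is exactly div F.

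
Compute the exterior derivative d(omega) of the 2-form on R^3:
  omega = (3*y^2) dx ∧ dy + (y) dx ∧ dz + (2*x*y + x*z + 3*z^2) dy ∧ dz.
d(omega) = (2*y + z - 1) dx ∧ dy ∧ dz

For a 2-form omega = sum_{i<j} g_{ij} dx_i ∧ dx_j, the exterior derivative is
  d(omega) = sum_{i<j} d(g_{ij}) ∧ dx_i ∧ dx_j = sum_{i<j, k} (∂g_{ij}/∂x_k) dx_k ∧ dx_i ∧ dx_j.
Expand each term, using dx_k ∧ dx_i ∧ dx_j = sgn(permutation) dx_{(a)} ∧ dx_{(b)} ∧ dx_{(c)} with (a < b < c) sorted:
  d(y) includes (∂/∂y)(y) dy = (1) dy, which multiplied by dx ∧ dz gives (-1) dx ∧ dy ∧ dz
  d(2*x*y + x*z + 3*z^2) includes (∂/∂x)(2*x*y + x*z + 3*z^2) dx = (2*y + z) dx, which multiplied by dy ∧ dz gives (2*y + z) dx ∧ dy ∧ dz
Collecting like 3-forms: d(omega) = (2*y + z - 1) dx ∧ dy ∧ dz.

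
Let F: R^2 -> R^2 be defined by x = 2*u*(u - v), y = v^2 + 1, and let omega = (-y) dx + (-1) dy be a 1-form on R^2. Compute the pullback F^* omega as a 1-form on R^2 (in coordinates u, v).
F^* omega = (-4*u*v^2 - 4*u + 2*v^3 + 2*v) du + (2*u*v^2 + 2*u - 2*v) dv

Using F^*(f dg) = (f ∘ F) d(g ∘ F), substitute each coordinate x_i by F_i(u, v) in f_i, and replace dx_i by d F_i = (∂F_i/∂u) du + (∂F_i/∂v) dv.
  For the x component: f_1(F) = -v^2 - 1; d F_1 = (4*u - 2*v) du + (-2*u) dv
  For the y component: f_2(F) = -1; d F_2 = (0) du + (2*v) dv
Combining and collecting du, dv coefficients:
  coeff of du: -4*u*v^2 - 4*u + 2*v^3 + 2*v
  coeff of dv: 2*u*v^2 + 2*u - 2*v
F^* omega = (-4*u*v^2 - 4*u + 2*v^3 + 2*v) du + (2*u*v^2 + 2*u - 2*v) dv.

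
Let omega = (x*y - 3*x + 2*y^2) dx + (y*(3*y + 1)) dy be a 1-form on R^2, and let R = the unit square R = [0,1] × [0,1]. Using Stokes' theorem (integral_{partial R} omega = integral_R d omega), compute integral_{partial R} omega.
integral_(partial R) omega = -5/2

Stokes: integral_partial_R omega = integral_R d omega with d omega = (∂Q/∂x - ∂P/∂y) dx ∧ dy.
  ∂Q/∂x = 0
  ∂P/∂y = x + 4*y
  integrand = ∂Q/∂x - ∂P/∂y = -x - 4*y.
Integrating over R: integral_0^1 integral_0^1 (-x - 4*y) dx dy = -5/2.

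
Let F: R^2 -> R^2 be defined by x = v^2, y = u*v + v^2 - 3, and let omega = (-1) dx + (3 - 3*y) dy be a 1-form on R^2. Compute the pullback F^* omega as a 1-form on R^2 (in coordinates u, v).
F^* omega = (3*v*(-u*v - v^2 + 4)) du + (-3*u^2*v - 9*u*v^2 + 12*u - 6*v^3 + 22*v) dv

Using F^*(f dg) = (f ∘ F) d(g ∘ F), substitute each coordinate x_i by F_i(u, v) in f_i, and replace dx_i by d F_i = (∂F_i/∂u) du + (∂F_i/∂v) dv.
  For the x component: f_1(F) = -1; d F_1 = (0) du + (2*v) dv
  For the y component: f_2(F) = -3*u*v - 3*v^2 + 12; d F_2 = (v) du + (u + 2*v) dv
Combining and collecting du, dv coefficients:
  coeff of du: 3*v*(-u*v - v^2 + 4)
  coeff of dv: -3*u^2*v - 9*u*v^2 + 12*u - 6*v^3 + 22*v
F^* omega = (3*v*(-u*v - v^2 + 4)) du + (-3*u^2*v - 9*u*v^2 + 12*u - 6*v^3 + 22*v) dv.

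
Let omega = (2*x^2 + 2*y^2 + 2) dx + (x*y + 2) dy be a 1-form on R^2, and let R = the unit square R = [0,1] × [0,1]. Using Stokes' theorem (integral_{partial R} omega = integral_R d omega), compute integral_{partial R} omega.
integral_(partial R) omega = -3/2

Stokes: integral_partial_R omega = integral_R d omega with d omega = (∂Q/∂x - ∂P/∂y) dx ∧ dy.
  ∂Q/∂x = y
  ∂P/∂y = 4*y
  integrand = ∂Q/∂x - ∂P/∂y = -3*y.
Integrating over R: integral_0^1 integral_0^1 (-3*y) dx dy = -3/2.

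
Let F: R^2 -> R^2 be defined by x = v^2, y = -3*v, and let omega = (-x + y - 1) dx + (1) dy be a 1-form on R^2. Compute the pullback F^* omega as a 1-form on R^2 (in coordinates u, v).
F^* omega = (-2*v^3 - 6*v^2 - 2*v - 3) dv

Using F^*(f dg) = (f ∘ F) d(g ∘ F), substitute each coordinate x_i by F_i(u, v) in f_i, and replace dx_i by d F_i = (∂F_i/∂u) du + (∂F_i/∂v) dv.
  For the x component: f_1(F) = -v^2 - 3*v - 1; d F_1 = (0) du + (2*v) dv
  For the y component: f_2(F) = 1; d F_2 = (0) du + (-3) dv
Combining and collecting du, dv coefficients:
  coeff of du: 0
  coeff of dv: -2*v^3 - 6*v^2 - 2*v - 3
F^* omega = (-2*v^3 - 6*v^2 - 2*v - 3) dv.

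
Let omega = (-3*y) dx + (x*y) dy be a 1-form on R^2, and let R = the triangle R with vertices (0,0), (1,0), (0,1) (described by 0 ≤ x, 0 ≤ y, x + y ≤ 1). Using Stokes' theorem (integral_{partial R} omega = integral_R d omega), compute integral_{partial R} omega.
integral_(partial R) omega = 5/3

Stokes: integral_partial_R omega = integral_R d omega with d omega = (∂Q/∂x - ∂P/∂y) dx ∧ dy.
  ∂Q/∂x = y
  ∂P/∂y = -3
  integrand = ∂Q/∂x - ∂P/∂y = y + 3.
Integrating over R: integral_0^1 integral_0^{1-x} (y + 3) dy dx = 5/3.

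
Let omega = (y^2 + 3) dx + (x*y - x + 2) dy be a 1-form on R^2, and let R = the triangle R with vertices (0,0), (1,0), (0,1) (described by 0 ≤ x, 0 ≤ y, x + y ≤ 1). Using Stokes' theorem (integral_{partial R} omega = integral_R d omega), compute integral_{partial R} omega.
integral_(partial R) omega = -2/3

Stokes: integral_partial_R omega = integral_R d omega with d omega = (∂Q/∂x - ∂P/∂y) dx ∧ dy.
  ∂Q/∂x = y - 1
  ∂P/∂y = 2*y
  integrand = ∂Q/∂x - ∂P/∂y = -y - 1.
Integrating over R: integral_0^1 integral_0^{1-x} (-y - 1) dy dx = -2/3.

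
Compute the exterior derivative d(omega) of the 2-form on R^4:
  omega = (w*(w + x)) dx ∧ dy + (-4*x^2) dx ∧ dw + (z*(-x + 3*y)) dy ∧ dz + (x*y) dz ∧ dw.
d(omega) = (2*w + x) dx ∧ dy ∧ dw + (-z) dx ∧ dy ∧ dz + (y) dx ∧ dz ∧ dw + (x) dy ∧ dz ∧ dw

For a 2-form omega = sum_{i<j} g_{ij} dx_i ∧ dx_j, the exterior derivative is
  d(omega) = sum_{i<j} d(g_{ij}) ∧ dx_i ∧ dx_j = sum_{i<j, k} (∂g_{ij}/∂x_k) dx_k ∧ dx_i ∧ dx_j.
Expand each term, using dx_k ∧ dx_i ∧ dx_j = sgn(permutation) dx_{(a)} ∧ dx_{(b)} ∧ dx_{(c)} with (a < b < c) sorted:
  d(w*(w + x)) includes (∂/∂w)(w*(w + x)) dw = (2*w + x) dw, which multiplied by dx ∧ dy gives (2*w + x) dx ∧ dy ∧ dw
  d(z*(-x + 3*y)) includes (∂/∂x)(z*(-x + 3*y)) dx = (-z) dx, which multiplied by dy ∧ dz gives (-z) dx ∧ dy ∧ dz
  d(x*y) includes (∂/∂x)(x*y) dx = (y) dx, which multiplied by dz ∧ dw gives (y) dx ∧ dz ∧ dw
  d(x*y) includes (∂/∂y)(x*y) dy = (x) dy, which multiplied by dz ∧ dw gives (x) dy ∧ dz ∧ dw
Collecting like 3-forms: d(omega) = (2*w + x) dx ∧ dy ∧ dw + (-z) dx ∧ dy ∧ dz + (y) dx ∧ dz ∧ dw + (x) dy ∧ dz ∧ dw.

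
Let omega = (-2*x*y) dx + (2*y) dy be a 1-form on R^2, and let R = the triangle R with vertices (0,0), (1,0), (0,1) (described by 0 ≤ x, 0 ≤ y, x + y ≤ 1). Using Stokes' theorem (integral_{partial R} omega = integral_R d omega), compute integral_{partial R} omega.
integral_(partial R) omega = 1/3

Stokes: integral_partial_R omega = integral_R d omega with d omega = (∂Q/∂x - ∂P/∂y) dx ∧ dy.
  ∂Q/∂x = 0
  ∂P/∂y = -2*x
  integrand = ∂Q/∂x - ∂P/∂y = 2*x.
Integrating over R: integral_0^1 integral_0^{1-x} (2*x) dy dx = 1/3.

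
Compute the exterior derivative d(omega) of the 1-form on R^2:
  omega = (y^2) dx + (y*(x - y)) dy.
d(omega) = (-y) dx ∧ dy

For a 1-form omega = sum_i f_i dx_i, the exterior derivative is
  d(omega) = sum_{i < j} (∂f_j/∂x_i - ∂f_i/∂x_j) dx_i ∧ dx_j.
  coefficient of dx ∧ dy: ∂f_2/∂x - ∂f_1/∂y = ∂(y*(x - y))/∂x - ∂(y^2)/∂y = -y
Assembling: d(omega) = (-y) dx ∧ dy.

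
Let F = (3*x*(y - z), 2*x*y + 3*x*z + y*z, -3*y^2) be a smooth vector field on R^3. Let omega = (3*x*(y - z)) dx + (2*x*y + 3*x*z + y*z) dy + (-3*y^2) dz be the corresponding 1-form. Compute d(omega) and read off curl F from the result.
d(omega) = (-3*x - 7*y) dy ∧ dz + (-3*x) dz ∧ dx + (-3*x + 2*y + 3*z) dx ∧ dy; curl F = (-3*x - 7*y, -3*x, -3*x + 2*y + 3*z)

d omega = sum_{i<j} (∂f_j/∂x_i - ∂f_i/∂x_j) dx_i ∧ dx_j. Under the identification (dy ∧ dz, dz ∧ dx, dx ∧ dy) ↔ (e_x, e_y, e_z), the coefficients are exactly the components of curl F. Compute:
  ∂R/∂y - ∂Q/∂z = (-6*y) - (3*x + y) = -3*x - 7*y
  ∂P/∂z - ∂R/∂x = (-3*x) - (0) = -3*x
  ∂Q/∂x - ∂P/∂y = (2*y + 3*z) - (3*x) = -3*x + 2*y + 3*z.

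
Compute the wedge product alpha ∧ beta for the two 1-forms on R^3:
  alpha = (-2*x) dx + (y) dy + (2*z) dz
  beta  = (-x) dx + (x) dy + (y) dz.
alpha ∧ beta = (x*(-2*x + y)) dx ∧ dy + (2*x*(-y + z)) dx ∧ dz + (-2*x*z + y^2) dy ∧ dz

Distribute the wedge, using dx_i ∧ dx_j = -dx_j ∧ dx_i and dx_i ∧ dx_i = 0. For each pair (i, j) with i < j, the coefficient of dx_i ∧ dx_j in alpha ∧ beta is (alpha_i * beta_j - alpha_j * beta_i). Collecting: alpha ∧ beta = (x*(-2*x + y)) dx ∧ dy + (2*x*(-y + z)) dx ∧ dz + (-2*x*z + y^2) dy ∧ dz.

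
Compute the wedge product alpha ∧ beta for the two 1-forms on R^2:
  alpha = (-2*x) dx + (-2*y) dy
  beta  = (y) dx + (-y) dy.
alpha ∧ beta = (2*y*(x + y)) dx ∧ dy

Distribute the wedge, using dx_i ∧ dx_j = -dx_j ∧ dx_i and dx_i ∧ dx_i = 0. For each pair (i, j) with i < j, the coefficient of dx_i ∧ dx_j in alpha ∧ beta is (alpha_i * beta_j - alpha_j * beta_i). Collecting: alpha ∧ beta = (2*y*(x + y)) dx ∧ dy.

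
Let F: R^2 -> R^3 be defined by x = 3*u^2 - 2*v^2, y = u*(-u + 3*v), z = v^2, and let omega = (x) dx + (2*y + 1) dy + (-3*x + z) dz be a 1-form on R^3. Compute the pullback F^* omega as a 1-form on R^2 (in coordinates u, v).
F^* omega = (22*u^3 - 18*u^2*v + 6*u*v^2 - 2*u + 3*v) du + (-6*u^3 - 12*u^2*v + 3*u + 22*v^3) dv

Using F^*(f dg) = (f ∘ F) d(g ∘ F), substitute each coordinate x_i by F_i(u, v) in f_i, and replace dx_i by d F_i = (∂F_i/∂u) du + (∂F_i/∂v) dv.
  For the x component: f_1(F) = 3*u^2 - 2*v^2; d F_1 = (6*u) du + (-4*v) dv
  For the y component: f_2(F) = -2*u^2 + 6*u*v + 1; d F_2 = (-2*u + 3*v) du + (3*u) dv
  For the z component: f_3(F) = -9*u^2 + 7*v^2; d F_3 = (0) du + (2*v) dv
Combining and collecting du, dv coefficients:
  coeff of du: 22*u^3 - 18*u^2*v + 6*u*v^2 - 2*u + 3*v
  coeff of dv: -6*u^3 - 12*u^2*v + 3*u + 22*v^3
F^* omega = (22*u^3 - 18*u^2*v + 6*u*v^2 - 2*u + 3*v) du + (-6*u^3 - 12*u^2*v + 3*u + 22*v^3) dv.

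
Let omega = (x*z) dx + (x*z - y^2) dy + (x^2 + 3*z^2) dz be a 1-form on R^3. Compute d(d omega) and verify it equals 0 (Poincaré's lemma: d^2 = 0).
d(d omega) = 0

Step 1: d omega = sum_{i<j} (∂f_j/∂x_i - ∂f_i/∂x_j) dx_i ∧ dx_j:
  coeff of dx ∧ dy: z
  coeff of dx ∧ dz: x
  coeff of dy ∧ dz: -x
Step 2: Apply d again to each 2-form coefficient. The only possible 3-form in R^3 is dx ∧ dy ∧ dz, with coefficient
  ∂(coeff of dy∧dz)/∂x - ∂(coeff of dx∧dz)/∂y + ∂(coeff of dx∧dy)/∂z
  = ∂/∂x (-x) - ∂/∂y (x) + ∂/∂z (z).
Each of these terms simplifies to sums of mixed partials that cancel in pairs. The result is 0 (by equality of mixed partials for smooth functions — Schwarz / Clairaut).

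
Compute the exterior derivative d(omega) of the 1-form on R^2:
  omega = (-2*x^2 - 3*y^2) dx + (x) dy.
d(omega) = (6*y + 1) dx ∧ dy

For a 1-form omega = sum_i f_i dx_i, the exterior derivative is
  d(omega) = sum_{i < j} (∂f_j/∂x_i - ∂f_i/∂x_j) dx_i ∧ dx_j.
  coefficient of dx ∧ dy: ∂f_2/∂x - ∂f_1/∂y = ∂(x)/∂x - ∂(-2*x^2 - 3*y^2)/∂y = 6*y + 1
Assembling: d(omega) = (6*y + 1) dx ∧ dy.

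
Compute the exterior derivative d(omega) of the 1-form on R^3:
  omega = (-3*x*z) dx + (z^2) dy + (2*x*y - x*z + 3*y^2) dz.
d(omega) = (3*x + 2*y - z) dx ∧ dz + (2*x + 6*y - 2*z) dy ∧ dz

For a 1-form omega = sum_i f_i dx_i, the exterior derivative is
  d(omega) = sum_{i < j} (∂f_j/∂x_i - ∂f_i/∂x_j) dx_i ∧ dx_j.
  coefficient of dx ∧ dz: ∂f_3/∂x - ∂f_1/∂z = ∂(2*x*y - x*z + 3*y^2)/∂x - ∂(-3*x*z)/∂z = 3*x + 2*y - z
  coefficient of dy ∧ dz: ∂f_3/∂y - ∂f_2/∂z = ∂(2*x*y - x*z + 3*y^2)/∂y - ∂(z^2)/∂z = 2*x + 6*y - 2*z
Assembling: d(omega) = (3*x + 2*y - z) dx ∧ dz + (2*x + 6*y - 2*z) dy ∧ dz.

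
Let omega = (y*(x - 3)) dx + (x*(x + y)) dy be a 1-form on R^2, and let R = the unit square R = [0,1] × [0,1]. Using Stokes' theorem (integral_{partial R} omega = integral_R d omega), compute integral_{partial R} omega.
integral_(partial R) omega = 4

Stokes: integral_partial_R omega = integral_R d omega with d omega = (∂Q/∂x - ∂P/∂y) dx ∧ dy.
  ∂Q/∂x = 2*x + y
  ∂P/∂y = x - 3
  integrand = ∂Q/∂x - ∂P/∂y = x + y + 3.
Integrating over R: integral_0^1 integral_0^1 (x + y + 3) dx dy = 4.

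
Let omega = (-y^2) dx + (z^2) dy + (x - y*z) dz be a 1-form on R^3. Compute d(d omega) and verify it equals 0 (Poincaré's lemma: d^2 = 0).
d(d omega) = 0

Step 1: d omega = sum_{i<j} (∂f_j/∂x_i - ∂f_i/∂x_j) dx_i ∧ dx_j:
  coeff of dx ∧ dy: 2*y
  coeff of dx ∧ dz: 1
  coeff of dy ∧ dz: -3*z
Step 2: Apply d again to each 2-form coefficient. The only possible 3-form in R^3 is dx ∧ dy ∧ dz, with coefficient
  ∂(coeff of dy∧dz)/∂x - ∂(coeff of dx∧dz)/∂y + ∂(coeff of dx∧dy)/∂z
  = ∂/∂x (-3*z) - ∂/∂y (1) + ∂/∂z (2*y).
Each of these terms simplifies to sums of mixed partials that cancel in pairs. The result is 0 (by equality of mixed partials for smooth functions — Schwarz / Clairaut).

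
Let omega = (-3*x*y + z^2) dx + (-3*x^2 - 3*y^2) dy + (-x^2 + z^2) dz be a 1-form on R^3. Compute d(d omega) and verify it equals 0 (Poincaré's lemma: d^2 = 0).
d(d omega) = 0

Step 1: d omega = sum_{i<j} (∂f_j/∂x_i - ∂f_i/∂x_j) dx_i ∧ dx_j:
  coeff of dx ∧ dy: -3*x
  coeff of dx ∧ dz: -2*x - 2*z
  coeff of dy ∧ dz: 0
Step 2: Apply d again to each 2-form coefficient. The only possible 3-form in R^3 is dx ∧ dy ∧ dz, with coefficient
  ∂(coeff of dy∧dz)/∂x - ∂(coeff of dx∧dz)/∂y + ∂(coeff of dx∧dy)/∂z
  = ∂/∂x (0) - ∂/∂y (-2*x - 2*z) + ∂/∂z (-3*x).
Each of these terms simplifies to sums of mixed partials that cancel in pairs. The result is 0 (by equality of mixed partials for smooth functions — Schwarz / Clairaut).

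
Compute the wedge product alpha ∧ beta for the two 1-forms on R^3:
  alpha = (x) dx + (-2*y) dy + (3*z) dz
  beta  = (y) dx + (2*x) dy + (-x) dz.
alpha ∧ beta = (2*x^2 + 2*y^2) dx ∧ dy + (-x^2 - 3*y*z) dx ∧ dz + (2*x*(y - 3*z)) dy ∧ dz

Distribute the wedge, using dx_i ∧ dx_j = -dx_j ∧ dx_i and dx_i ∧ dx_i = 0. For each pair (i, j) with i < j, the coefficient of dx_i ∧ dx_j in alpha ∧ beta is (alpha_i * beta_j - alpha_j * beta_i). Collecting: alpha ∧ beta = (2*x^2 + 2*y^2) dx ∧ dy + (-x^2 - 3*y*z) dx ∧ dz + (2*x*(y - 3*z)) dy ∧ dz.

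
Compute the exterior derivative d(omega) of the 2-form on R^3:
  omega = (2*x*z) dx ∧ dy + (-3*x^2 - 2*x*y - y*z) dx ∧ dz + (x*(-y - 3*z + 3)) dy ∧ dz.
d(omega) = (4*x - y - 2*z + 3) dx ∧ dy ∧ dz

For a 2-form omega = sum_{i<j} g_{ij} dx_i ∧ dx_j, the exterior derivative is
  d(omega) = sum_{i<j} d(g_{ij}) ∧ dx_i ∧ dx_j = sum_{i<j, k} (∂g_{ij}/∂x_k) dx_k ∧ dx_i ∧ dx_j.
Expand each term, using dx_k ∧ dx_i ∧ dx_j = sgn(permutation) dx_{(a)} ∧ dx_{(b)} ∧ dx_{(c)} with (a < b < c) sorted:
  d(2*x*z) includes (∂/∂z)(2*x*z) dz = (2*x) dz, which multiplied by dx ∧ dy gives (2*x) dx ∧ dy ∧ dz
  d(-3*x^2 - 2*x*y - y*z) includes (∂/∂y)(-3*x^2 - 2*x*y - y*z) dy = (-2*x - z) dy, which multiplied by dx ∧ dz gives (2*x + z) dx ∧ dy ∧ dz
  d(x*(-y - 3*z + 3)) includes (∂/∂x)(x*(-y - 3*z + 3)) dx = (-y - 3*z + 3) dx, which multiplied by dy ∧ dz gives (-y - 3*z + 3) dx ∧ dy ∧ dz
Collecting like 3-forms: d(omega) = (4*x - y - 2*z + 3) dx ∧ dy ∧ dz.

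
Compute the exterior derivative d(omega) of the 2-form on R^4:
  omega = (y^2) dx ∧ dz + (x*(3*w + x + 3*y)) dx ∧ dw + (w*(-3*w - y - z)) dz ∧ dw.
d(omega) = (-2*y) dx ∧ dy ∧ dz + (-3*x) dx ∧ dy ∧ dw + (-w) dy ∧ dz ∧ dw

For a 2-form omega = sum_{i<j} g_{ij} dx_i ∧ dx_j, the exterior derivative is
  d(omega) = sum_{i<j} d(g_{ij}) ∧ dx_i ∧ dx_j = sum_{i<j, k} (∂g_{ij}/∂x_k) dx_k ∧ dx_i ∧ dx_j.
Expand each term, using dx_k ∧ dx_i ∧ dx_j = sgn(permutation) dx_{(a)} ∧ dx_{(b)} ∧ dx_{(c)} with (a < b < c) sorted:
  d(y^2) includes (∂/∂y)(y^2) dy = (2*y) dy, which multiplied by dx ∧ dz gives (-2*y) dx ∧ dy ∧ dz
  d(x*(3*w + x + 3*y)) includes (∂/∂y)(x*(3*w + x + 3*y)) dy = (3*x) dy, which multiplied by dx ∧ dw gives (-3*x) dx ∧ dy ∧ dw
  d(w*(-3*w - y - z)) includes (∂/∂y)(w*(-3*w - y - z)) dy = (-w) dy, which multiplied by dz ∧ dw gives (-w) dy ∧ dz ∧ dw
Collecting like 3-forms: d(omega) = (-2*y) dx ∧ dy ∧ dz + (-3*x) dx ∧ dy ∧ dw + (-w) dy ∧ dz ∧ dw.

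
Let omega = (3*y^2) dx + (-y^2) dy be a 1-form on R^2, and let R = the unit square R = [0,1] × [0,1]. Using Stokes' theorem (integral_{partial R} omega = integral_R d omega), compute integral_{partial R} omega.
integral_(partial R) omega = -3

Stokes: integral_partial_R omega = integral_R d omega with d omega = (∂Q/∂x - ∂P/∂y) dx ∧ dy.
  ∂Q/∂x = 0
  ∂P/∂y = 6*y
  integrand = ∂Q/∂x - ∂P/∂y = -6*y.
Integrating over R: integral_0^1 integral_0^1 (-6*y) dx dy = -3.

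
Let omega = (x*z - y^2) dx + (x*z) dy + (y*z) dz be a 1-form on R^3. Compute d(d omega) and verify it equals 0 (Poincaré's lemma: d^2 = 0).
d(d omega) = 0

Step 1: d omega = sum_{i<j} (∂f_j/∂x_i - ∂f_i/∂x_j) dx_i ∧ dx_j:
  coeff of dx ∧ dy: 2*y + z
  coeff of dx ∧ dz: -x
  coeff of dy ∧ dz: -x + z
Step 2: Apply d again to each 2-form coefficient. The only possible 3-form in R^3 is dx ∧ dy ∧ dz, with coefficient
  ∂(coeff of dy∧dz)/∂x - ∂(coeff of dx∧dz)/∂y + ∂(coeff of dx∧dy)/∂z
  = ∂/∂x (-x + z) - ∂/∂y (-x) + ∂/∂z (2*y + z).
Each of these terms simplifies to sums of mixed partials that cancel in pairs. The result is 0 (by equality of mixed partials for smooth functions — Schwarz / Clairaut).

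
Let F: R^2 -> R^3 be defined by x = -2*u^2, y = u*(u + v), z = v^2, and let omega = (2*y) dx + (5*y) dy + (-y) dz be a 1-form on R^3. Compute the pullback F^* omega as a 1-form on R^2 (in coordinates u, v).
F^* omega = (u*(2*u^2 + 7*u*v + 5*v^2)) du + (u*(5*u^2 + 3*u*v - 2*v^2)) dv

Using F^*(f dg) = (f ∘ F) d(g ∘ F), substitute each coordinate x_i by F_i(u, v) in f_i, and replace dx_i by d F_i = (∂F_i/∂u) du + (∂F_i/∂v) dv.
  For the x component: f_1(F) = 2*u*(u + v); d F_1 = (-4*u) du + (0) dv
  For the y component: f_2(F) = 5*u*(u + v); d F_2 = (2*u + v) du + (u) dv
  For the z component: f_3(F) = u*(-u - v); d F_3 = (0) du + (2*v) dv
Combining and collecting du, dv coefficients:
  coeff of du: u*(2*u^2 + 7*u*v + 5*v^2)
  coeff of dv: u*(5*u^2 + 3*u*v - 2*v^2)
F^* omega = (u*(2*u^2 + 7*u*v + 5*v^2)) du + (u*(5*u^2 + 3*u*v - 2*v^2)) dv.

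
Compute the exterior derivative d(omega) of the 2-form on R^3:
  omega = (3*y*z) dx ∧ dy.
d(omega) = (3*y) dx ∧ dy ∧ dz

For a 2-form omega = sum_{i<j} g_{ij} dx_i ∧ dx_j, the exterior derivative is
  d(omega) = sum_{i<j} d(g_{ij}) ∧ dx_i ∧ dx_j = sum_{i<j, k} (∂g_{ij}/∂x_k) dx_k ∧ dx_i ∧ dx_j.
Expand each term, using dx_k ∧ dx_i ∧ dx_j = sgn(permutation) dx_{(a)} ∧ dx_{(b)} ∧ dx_{(c)} with (a < b < c) sorted:
  d(3*y*z) includes (∂/∂z)(3*y*z) dz = (3*y) dz, which multiplied by dx ∧ dy gives (3*y) dx ∧ dy ∧ dz
Collecting like 3-forms: d(omega) = (3*y) dx ∧ dy ∧ dz.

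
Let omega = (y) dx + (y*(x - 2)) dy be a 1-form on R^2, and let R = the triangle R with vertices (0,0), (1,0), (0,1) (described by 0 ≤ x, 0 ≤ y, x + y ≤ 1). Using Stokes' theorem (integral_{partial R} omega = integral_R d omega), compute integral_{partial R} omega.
integral_(partial R) omega = -1/3

Stokes: integral_partial_R omega = integral_R d omega with d omega = (∂Q/∂x - ∂P/∂y) dx ∧ dy.
  ∂Q/∂x = y
  ∂P/∂y = 1
  integrand = ∂Q/∂x - ∂P/∂y = y - 1.
Integrating over R: integral_0^1 integral_0^{1-x} (y - 1) dy dx = -1/3.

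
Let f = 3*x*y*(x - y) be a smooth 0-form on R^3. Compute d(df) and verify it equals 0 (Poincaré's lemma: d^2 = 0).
d(df) = 0

Step 1: df = sum_i (∂f/∂x_i) dx_i = (3*y*(2*x - y)) dx + (3*x*(x - 2*y)) dy + (0) dz.
Step 2: Apply d again. Using the 1-form formula, the coefficient of dx ∧ dy in d(df) is ∂^2 f/∂x ∂y - ∂^2 f/∂y ∂x = (6*x - 6*y) - (6*x - 6*y) = 0 (equality of mixed partials for smooth f).
Similarly for dx ∧ dz and dy ∧ dz — all coefficients vanish. So d(df) = 0.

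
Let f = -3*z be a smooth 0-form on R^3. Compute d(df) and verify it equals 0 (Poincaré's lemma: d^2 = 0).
d(df) = 0

Step 1: df = sum_i (∂f/∂x_i) dx_i = (0) dx + (0) dy + (-3) dz.
Step 2: Apply d again. Using the 1-form formula, the coefficient of dx ∧ dy in d(df) is ∂^2 f/∂x ∂y - ∂^2 f/∂y ∂x = (0) - (0) = 0 (equality of mixed partials for smooth f).
Similarly for dx ∧ dz and dy ∧ dz — all coefficients vanish. So d(df) = 0.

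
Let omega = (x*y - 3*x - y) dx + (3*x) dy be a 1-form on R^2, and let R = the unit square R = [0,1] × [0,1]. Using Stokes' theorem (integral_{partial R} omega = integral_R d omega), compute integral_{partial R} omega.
integral_(partial R) omega = 7/2

Stokes: integral_partial_R omega = integral_R d omega with d omega = (∂Q/∂x - ∂P/∂y) dx ∧ dy.
  ∂Q/∂x = 3
  ∂P/∂y = x - 1
  integrand = ∂Q/∂x - ∂P/∂y = 4 - x.
Integrating over R: integral_0^1 integral_0^1 (4 - x) dx dy = 7/2.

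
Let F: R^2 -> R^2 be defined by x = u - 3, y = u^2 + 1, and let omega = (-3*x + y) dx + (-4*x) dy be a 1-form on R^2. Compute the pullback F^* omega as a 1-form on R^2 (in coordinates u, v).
F^* omega = (-7*u^2 + 21*u + 10) du

Using F^*(f dg) = (f ∘ F) d(g ∘ F), substitute each coordinate x_i by F_i(u, v) in f_i, and replace dx_i by d F_i = (∂F_i/∂u) du + (∂F_i/∂v) dv.
  For the x component: f_1(F) = u^2 - 3*u + 10; d F_1 = (1) du + (0) dv
  For the y component: f_2(F) = 12 - 4*u; d F_2 = (2*u) du + (0) dv
Combining and collecting du, dv coefficients:
  coeff of du: -7*u^2 + 21*u + 10
  coeff of dv: 0
F^* omega = (-7*u^2 + 21*u + 10) du.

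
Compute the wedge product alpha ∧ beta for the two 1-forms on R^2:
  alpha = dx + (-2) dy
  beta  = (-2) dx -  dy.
alpha ∧ beta = (-5) dx ∧ dy

Distribute the wedge, using dx_i ∧ dx_j = -dx_j ∧ dx_i and dx_i ∧ dx_i = 0. For each pair (i, j) with i < j, the coefficient of dx_i ∧ dx_j in alpha ∧ beta is (alpha_i * beta_j - alpha_j * beta_i). Collecting: alpha ∧ beta = (-5) dx ∧ dy.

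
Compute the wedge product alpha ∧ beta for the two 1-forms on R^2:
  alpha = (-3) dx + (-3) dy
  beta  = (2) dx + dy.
alpha ∧ beta = (3) dx ∧ dy

Distribute the wedge, using dx_i ∧ dx_j = -dx_j ∧ dx_i and dx_i ∧ dx_i = 0. For each pair (i, j) with i < j, the coefficient of dx_i ∧ dx_j in alpha ∧ beta is (alpha_i * beta_j - alpha_j * beta_i). Collecting: alpha ∧ beta = (3) dx ∧ dy.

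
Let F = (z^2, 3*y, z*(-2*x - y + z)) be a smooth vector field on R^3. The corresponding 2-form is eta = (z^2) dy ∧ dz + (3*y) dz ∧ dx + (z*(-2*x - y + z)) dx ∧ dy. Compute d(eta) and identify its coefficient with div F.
d(eta) = (-2*x - y + 2*z + 3) dx ∧ dy ∧ dz; div F = -2*x - y + 2*z + 3

For a 2-form in R^3 of the form above, applying d gives a 3-form with coefficient ∂P/∂x + ∂Q/∂y + ∂R/∂z:
  ∂P/∂x = 0
  ∂Q/∂y = 3
  ∂R/∂z = -2*x - y + 2*z
Sum = -2*x - y + 2*z + 3, which is exactly div F.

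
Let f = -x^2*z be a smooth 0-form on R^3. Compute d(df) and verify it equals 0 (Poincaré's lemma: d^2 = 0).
d(df) = 0

Step 1: df = sum_i (∂f/∂x_i) dx_i = (-2*x*z) dx + (0) dy + (-x^2) dz.
Step 2: Apply d again. Using the 1-form formula, the coefficient of dx ∧ dy in d(df) is ∂^2 f/∂x ∂y - ∂^2 f/∂y ∂x = (0) - (0) = 0 (equality of mixed partials for smooth f).
Similarly for dx ∧ dz and dy ∧ dz — all coefficients vanish. So d(df) = 0.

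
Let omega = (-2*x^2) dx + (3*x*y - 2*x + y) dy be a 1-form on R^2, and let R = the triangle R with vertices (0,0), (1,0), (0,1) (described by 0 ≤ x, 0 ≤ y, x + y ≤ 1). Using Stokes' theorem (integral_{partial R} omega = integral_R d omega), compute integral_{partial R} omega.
integral_(partial R) omega = -1/2

Stokes: integral_partial_R omega = integral_R d omega with d omega = (∂Q/∂x - ∂P/∂y) dx ∧ dy.
  ∂Q/∂x = 3*y - 2
  ∂P/∂y = 0
  integrand = ∂Q/∂x - ∂P/∂y = 3*y - 2.
Integrating over R: integral_0^1 integral_0^{1-x} (3*y - 2) dy dx = -1/2.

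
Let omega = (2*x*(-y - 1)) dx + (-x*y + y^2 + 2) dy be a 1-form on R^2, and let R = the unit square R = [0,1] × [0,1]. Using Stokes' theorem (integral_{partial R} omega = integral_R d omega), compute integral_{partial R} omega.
integral_(partial R) omega = 1/2

Stokes: integral_partial_R omega = integral_R d omega with d omega = (∂Q/∂x - ∂P/∂y) dx ∧ dy.
  ∂Q/∂x = -y
  ∂P/∂y = -2*x
  integrand = ∂Q/∂x - ∂P/∂y = 2*x - y.
Integrating over R: integral_0^1 integral_0^1 (2*x - y) dx dy = 1/2.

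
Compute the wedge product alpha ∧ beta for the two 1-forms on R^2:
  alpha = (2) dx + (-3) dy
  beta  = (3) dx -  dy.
alpha ∧ beta = (7) dx ∧ dy

Distribute the wedge, using dx_i ∧ dx_j = -dx_j ∧ dx_i and dx_i ∧ dx_i = 0. For each pair (i, j) with i < j, the coefficient of dx_i ∧ dx_j in alpha ∧ beta is (alpha_i * beta_j - alpha_j * beta_i). Collecting: alpha ∧ beta = (7) dx ∧ dy.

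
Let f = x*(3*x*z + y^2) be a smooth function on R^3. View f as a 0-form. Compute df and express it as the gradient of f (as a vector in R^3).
df = (6*x*z + y^2) dx + (2*x*y) dy + (3*x^2) dz; grad f = (6*x*z + y^2, 2*x*y, 3*x^2)

For a 0-form f, d f = (∂f/∂x) dx + (∂f/∂y) dy + (∂f/∂z) dz. The components of the vector representation are exactly the entries of grad f in Cartesian coordinates:
  ∂f/∂x = 6*x*z + y^2
  ∂f/∂y = 2*x*y
  ∂f/∂z = 3*x^2.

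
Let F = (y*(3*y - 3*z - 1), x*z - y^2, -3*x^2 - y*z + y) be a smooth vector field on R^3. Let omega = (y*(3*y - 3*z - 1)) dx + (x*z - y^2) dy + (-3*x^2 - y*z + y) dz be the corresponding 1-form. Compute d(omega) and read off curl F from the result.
d(omega) = (-x - z + 1) dy ∧ dz + (6*x - 3*y) dz ∧ dx + (-6*y + 4*z + 1) dx ∧ dy; curl F = (-x - z + 1, 6*x - 3*y, -6*y + 4*z + 1)

d omega = sum_{i<j} (∂f_j/∂x_i - ∂f_i/∂x_j) dx_i ∧ dx_j. Under the identification (dy ∧ dz, dz ∧ dx, dx ∧ dy) ↔ (e_x, e_y, e_z), the coefficients are exactly the components of curl F. Compute:
  ∂R/∂y - ∂Q/∂z = (1 - z) - (x) = -x - z + 1
  ∂P/∂z - ∂R/∂x = (-3*y) - (-6*x) = 6*x - 3*y
  ∂Q/∂x - ∂P/∂y = (z) - (6*y - 3*z - 1) = -6*y + 4*z + 1.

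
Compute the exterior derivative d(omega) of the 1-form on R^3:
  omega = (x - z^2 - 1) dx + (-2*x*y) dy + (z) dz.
d(omega) = (-2*y) dx ∧ dy + (2*z) dx ∧ dz

For a 1-form omega = sum_i f_i dx_i, the exterior derivative is
  d(omega) = sum_{i < j} (∂f_j/∂x_i - ∂f_i/∂x_j) dx_i ∧ dx_j.
  coefficient of dx ∧ dy: ∂f_2/∂x - ∂f_1/∂y = ∂(-2*x*y)/∂x - ∂(x - z^2 - 1)/∂y = -2*y
  coefficient of dx ∧ dz: ∂f_3/∂x - ∂f_1/∂z = ∂(z)/∂x - ∂(x - z^2 - 1)/∂z = 2*z
Assembling: d(omega) = (-2*y) dx ∧ dy + (2*z) dx ∧ dz.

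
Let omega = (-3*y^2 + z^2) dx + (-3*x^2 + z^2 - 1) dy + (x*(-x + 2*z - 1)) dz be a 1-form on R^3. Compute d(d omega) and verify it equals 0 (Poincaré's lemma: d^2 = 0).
d(d omega) = 0

Step 1: d omega = sum_{i<j} (∂f_j/∂x_i - ∂f_i/∂x_j) dx_i ∧ dx_j:
  coeff of dx ∧ dy: -6*x + 6*y
  coeff of dx ∧ dz: -2*x - 1
  coeff of dy ∧ dz: -2*z
Step 2: Apply d again to each 2-form coefficient. The only possible 3-form in R^3 is dx ∧ dy ∧ dz, with coefficient
  ∂(coeff of dy∧dz)/∂x - ∂(coeff of dx∧dz)/∂y + ∂(coeff of dx∧dy)/∂z
  = ∂/∂x (-2*z) - ∂/∂y (-2*x - 1) + ∂/∂z (-6*x + 6*y).
Each of these terms simplifies to sums of mixed partials that cancel in pairs. The result is 0 (by equality of mixed partials for smooth functions — Schwarz / Clairaut).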